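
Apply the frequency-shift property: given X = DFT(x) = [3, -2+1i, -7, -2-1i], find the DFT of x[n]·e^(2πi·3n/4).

Modulation property: DFT(ω_4^(-3n)·x[n]) = X[(k-3) mod 4], so circularly shift X by 3 positions.

X[k-3] = [-2+1i, -7, -2-1i, 3]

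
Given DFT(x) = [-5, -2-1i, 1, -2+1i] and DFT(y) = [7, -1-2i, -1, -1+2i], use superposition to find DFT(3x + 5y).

By linearity: DFT(3x + 5y) = 3·DFT(x) + 5·DFT(y)
= 3·[-5, -2-1i, 1, -2+1i] + 5·[7, -1-2i, -1, -1+2i]

Computing element-wise:
Z[0] = 3·(-5) + 5·(7) = 20
Z[1] = 3·(-2-1i) + 5·(-1-2i) = -11-13i
Z[2] = 3·(1) + 5·(-1) = -2
Z[3] = 3·(-2+1i) + 5·(-1+2i) = -11+13i

DFT(3x + 5y) = 3·X + 5·Y = [20, -11-13i, -2, -11+13i]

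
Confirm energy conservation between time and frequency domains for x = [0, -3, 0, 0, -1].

Time domain:
Σ|x[n]|² = |0|² + |-3|² + |0|² + |0|² + |-1|² = 10.0000

Frequency domain:
(1/5)Σ|X[k]|² = (1/5)(|-4|² + |-1.2361+1.9021i|² + |3.2361+1.1756i|² + |3.2361-1.1756i|² + |-1.2361-1.9021i|²) = (1/5)·50.0000 = 10.0000

Both sides agree, confirming Parseval's theorem.

Σ|x[n]|² = (1/N)Σ|X[k]|² = 10.0000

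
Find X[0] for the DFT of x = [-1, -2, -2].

X[0] = Σ(n=0 to 2) x[n] · ω_3^0 = Σ x[n]
= (-1) + (-2) + (-2)

X[0] = -5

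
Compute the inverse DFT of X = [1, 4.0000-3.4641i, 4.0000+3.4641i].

x[n] = (1/3) Σ(k=0 to 2) X[k] · e^(2πikn/3)

Computing each x[n]:
x[0] = 3
x[1] = 1
x[2] = -3

x = [3, 1, -3]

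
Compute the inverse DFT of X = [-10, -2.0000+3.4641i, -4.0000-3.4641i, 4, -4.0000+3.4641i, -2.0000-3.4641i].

x[n] = (1/6) Σ(k=0 to 5) X[k] · e^(2πikn/6)

Computing each x[n]:
x[0] = -3
x[1] = -2
x[2] = -2
x[3] = -3
x[4] = 2
x[5] = -2

x = [-3, -2, -2, -3, 2, -2]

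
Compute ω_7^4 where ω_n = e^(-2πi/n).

ω_7^4 = e^(-2πi·4/7)
= cos(-2π·4/7) + i·sin(-2π·4/7)
= cos(-8π/7) + i·sin(-8π/7)

ω_7^4 = cos(-8π/7) + i·sin(-8π/7) = -0.9010+0.4339i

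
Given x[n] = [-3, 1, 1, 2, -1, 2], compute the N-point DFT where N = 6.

X[k] = Σ(n=0 to 5) x[n] · ω_6^(nk)
where ω_6 = e^(-2πi/6)

Computing each X[k]:
X[0] = 2
X[1] = -3.5000-0.8660i
X[2] = -2.5000+2.5981i
X[3] = -8
X[4] = -2.5000-2.5981i
X[5] = -3.5000+0.8660i

X = [2, -3.5000-0.8660i, -2.5000+2.5981i, -8, -2.5000-2.5981i, -3.5000+0.8660i]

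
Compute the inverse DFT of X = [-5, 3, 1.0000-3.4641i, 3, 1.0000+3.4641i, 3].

x[n] = (1/6) Σ(k=0 to 5) X[k] · e^(2πikn/6)

Computing each x[n]:
x[0] = 1
x[1] = 0
x[2] = -2
x[3] = -2
x[4] = 0
x[5] = -2

x = [1, 0, -2, -2, 0, -2]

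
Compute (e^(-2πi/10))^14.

Since ω_10^10 = 1, powers reduce modulo 10.
14 mod 10 = 4
So ω_10^14 = ω_10^4 = e^(-2πi·4/10)

ω_10^14 = ω_10^4 = -0.8090-0.5878i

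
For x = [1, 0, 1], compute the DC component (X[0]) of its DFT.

X[0] = Σ(n=0 to 2) x[n] · ω_3^0 = Σ x[n]
= (1) + (0) + (1)

X[0] = 2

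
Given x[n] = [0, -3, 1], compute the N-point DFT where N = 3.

X[k] = Σ(n=0 to 2) x[n] · ω_3^(nk)
where ω_3 = e^(-2πi/3)

Computing each X[k]:
X[0] = -2
X[1] = 1.0000+3.4641i
X[2] = 1.0000-3.4641i

X = [-2, 1.0000+3.4641i, 1.0000-3.4641i]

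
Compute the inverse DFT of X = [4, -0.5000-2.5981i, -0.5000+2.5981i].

x[n] = (1/3) Σ(k=0 to 2) X[k] · e^(2πikn/3)

Computing each x[n]:
x[0] = 1
x[1] = 3
x[2] = 0

x = [1, 3, 0]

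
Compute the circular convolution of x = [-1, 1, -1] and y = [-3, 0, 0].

(x ⊛ y)[n] = Σ(m=0 to 2) x[m] · y[(n-m) mod 3]

Computing each output sample:
(x ⊛ y)[0] = 3
(x ⊛ y)[1] = -3
(x ⊛ y)[2] = 3

x ⊛ y = [3, -3, 3]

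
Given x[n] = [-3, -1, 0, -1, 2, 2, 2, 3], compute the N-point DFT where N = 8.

X[k] = Σ(n=0 to 7) x[n] · ω_8^(nk)
where ω_8 = e^(-2πi/8)

Computing each X[k]:
X[0] = 4
X[1] = -4.2929+6.9497i
X[2] = -3+1i
X[3] = -5.7071+2.9497i
X[4] = -2
X[5] = -5.7071-2.9497i
X[6] = -3-1i
X[7] = -4.2929-6.9497i

X = [4, -4.2929+6.9497i, -3+1i, -5.7071+2.9497i, -2, -5.7071-2.9497i, -3-1i, -4.2929-6.9497i]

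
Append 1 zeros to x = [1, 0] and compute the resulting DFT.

Original 2-point DFT: [1, 1]
Zero-padded 3-point DFT provides frequency interpolation.

DFT_3([x, 0, ...]) = [1, 1, 1]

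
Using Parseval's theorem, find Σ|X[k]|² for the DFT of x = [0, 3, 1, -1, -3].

Parseval: Σ|x[n]|² = (1/N)Σ|X[k]|², so Σ|X[k]|² = N·Σ|x[n]|² = 5·20.0000

Σ|X[k]|² = N·Σ|x[n]|² = 5·20.0000 = 100.0000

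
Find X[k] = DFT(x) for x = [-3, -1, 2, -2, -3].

X[k] = Σ(n=0 to 4) x[n] · ω_5^(nk)
where ω_5 = e^(-2πi/5)

Computing each X[k]:
X[0] = -7
X[1] = -4.2361-4.2533i
X[2] = 0.2361+2.6287i
X[3] = 0.2361-2.6287i
X[4] = -4.2361+4.2533i

X = [-7, -4.2361-4.2533i, 0.2361+2.6287i, 0.2361-2.6287i, -4.2361+4.2533i]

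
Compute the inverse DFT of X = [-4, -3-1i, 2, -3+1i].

x[n] = (1/4) Σ(k=0 to 3) X[k] · e^(2πikn/4)

Computing each x[n]:
x[0] = -2
x[1] = -1
x[2] = 1
x[3] = -2

x = [-2, -1, 1, -2]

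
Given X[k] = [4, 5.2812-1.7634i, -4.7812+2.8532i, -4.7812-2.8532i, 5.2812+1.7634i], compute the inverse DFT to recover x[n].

x[n] = (1/5) Σ(k=0 to 4) X[k] · e^(2πikn/5)

Computing each x[n]:
x[0] = 1
x[1] = 3
x[2] = 0
x[3] = -3
x[4] = 3

x = [1, 3, 0, -3, 3]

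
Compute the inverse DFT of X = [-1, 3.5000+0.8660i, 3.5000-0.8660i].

x[n] = (1/3) Σ(k=0 to 2) X[k] · e^(2πikn/3)

Computing each x[n]:
x[0] = 2
x[1] = -2
x[2] = -1

x = [2, -2, -1]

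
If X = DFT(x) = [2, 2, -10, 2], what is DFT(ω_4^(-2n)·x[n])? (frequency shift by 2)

Modulation property: DFT(ω_4^(-2n)·x[n]) = X[(k-2) mod 4], so circularly shift X by 2 positions.

X[k-2] = [-10, 2, 2, 2]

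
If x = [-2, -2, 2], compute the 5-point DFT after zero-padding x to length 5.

Original 3-point DFT: [-2, -2.0000+3.4641i, -2.0000-3.4641i]
Zero-padded 5-point DFT provides frequency interpolation.

DFT_5([x, 0, ...]) = [-2, -4.2361+0.7265i, 0.2361+3.0777i, 0.2361-3.0777i, -4.2361-0.7265i]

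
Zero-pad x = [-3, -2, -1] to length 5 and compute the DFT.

Original 3-point DFT: [-6, -1.5000+0.8660i, -1.5000-0.8660i]
Zero-padded 5-point DFT provides frequency interpolation.

DFT_5([x, 0, ...]) = [-6, -2.8090+2.4899i, -1.6910+0.2245i, -1.6910-0.2245i, -2.8090-2.4899i]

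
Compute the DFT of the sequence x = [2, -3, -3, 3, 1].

X[k] = Σ(n=0 to 4) x[n] · ω_5^(nk)
where ω_5 = e^(-2πi/5)

Computing each X[k]:
X[0] = 0
X[1] = 1.3820+7.3309i
X[2] = 3.6180-3.3552i
X[3] = 3.6180+3.3552i
X[4] = 1.3820-7.3309i

X = [0, 1.3820+7.3309i, 3.6180-3.3552i, 3.6180+3.3552i, 1.3820-7.3309i]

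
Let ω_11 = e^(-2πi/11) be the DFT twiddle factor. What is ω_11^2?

ω_11^2 = e^(-2πi·2/11)
= cos(-2π·2/11) + i·sin(-2π·2/11)
= cos(-4π/11) + i·sin(-4π/11)

ω_11^2 = cos(-4π/11) + i·sin(-4π/11) = 0.4154-0.9096i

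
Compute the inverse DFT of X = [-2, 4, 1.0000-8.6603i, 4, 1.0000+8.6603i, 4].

x[n] = (1/6) Σ(k=0 to 5) X[k] · e^(2πikn/6)

Computing each x[n]:
x[0] = 2
x[1] = 2
x[2] = -3
x[3] = -2
x[4] = 2
x[5] = -3

x = [2, 2, -3, -2, 2, -3]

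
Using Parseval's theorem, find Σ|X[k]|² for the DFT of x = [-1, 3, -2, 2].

Parseval: Σ|x[n]|² = (1/N)Σ|X[k]|², so Σ|X[k]|² = N·Σ|x[n]|² = 4·18.0000

Σ|X[k]|² = N·Σ|x[n]|² = 4·18.0000 = 72.0000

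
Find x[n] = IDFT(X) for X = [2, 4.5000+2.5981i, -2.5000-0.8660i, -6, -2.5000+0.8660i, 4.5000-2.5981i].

x[n] = (1/6) Σ(k=0 to 5) X[k] · e^(2πikn/6)

Computing each x[n]:
x[0] = 0
x[1] = 2
x[2] = -2
x[3] = -1
x[4] = 0
x[5] = 3

x = [0, 2, -2, -1, 0, 3]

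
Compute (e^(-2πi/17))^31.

Since ω_17^17 = 1, powers reduce modulo 17.
31 mod 17 = 14
So ω_17^31 = ω_17^14 = e^(-2πi·14/17)

ω_17^31 = ω_17^14 = 0.4457+0.8952i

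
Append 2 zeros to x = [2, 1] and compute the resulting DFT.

Original 2-point DFT: [3, 1]
Zero-padded 4-point DFT provides frequency interpolation.

DFT_4([x, 0, ...]) = [3, 2-1i, 1, 2+1i]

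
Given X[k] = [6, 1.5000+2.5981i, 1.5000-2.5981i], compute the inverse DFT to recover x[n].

x[n] = (1/3) Σ(k=0 to 2) X[k] · e^(2πikn/3)

Computing each x[n]:
x[0] = 3
x[1] = 0
x[2] = 3

x = [3, 0, 3]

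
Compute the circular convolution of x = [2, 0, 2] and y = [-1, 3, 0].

(x ⊛ y)[n] = Σ(m=0 to 2) x[m] · y[(n-m) mod 3]

Computing each output sample:
(x ⊛ y)[0] = 4
(x ⊛ y)[1] = 6
(x ⊛ y)[2] = -2

x ⊛ y = [4, 6, -2]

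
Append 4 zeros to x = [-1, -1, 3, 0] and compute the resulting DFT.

Original 4-point DFT: [1, -4+1i, 3, -4-1i]
Zero-padded 8-point DFT provides frequency interpolation.

DFT_8([x, 0, ...]) = [1, -1.7071-2.2929i, -4+1i, -0.2929+3.7071i, 3, -0.2929-3.7071i, -4-1i, -1.7071+2.2929i]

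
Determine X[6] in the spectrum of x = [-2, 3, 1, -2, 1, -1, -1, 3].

X[6] = Σ(n=0 to 7) x[n] · ω_8^(6n) where ω_8 = e^(-2πi/8)
= (-2)·ω_8^0 + (3)·ω_8^6 + (1)·ω_8^12 + (-2)·ω_8^18 + (1)·ω_8^24 + (-1)·ω_8^30 + (-1)·ω_8^36 + (3)·ω_8^42

X[6] = -1+1i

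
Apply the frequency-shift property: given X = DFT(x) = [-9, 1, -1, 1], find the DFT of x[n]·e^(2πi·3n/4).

Modulation property: DFT(ω_4^(-3n)·x[n]) = X[(k-3) mod 4], so circularly shift X by 3 positions.

X[k-3] = [1, -1, 1, -9]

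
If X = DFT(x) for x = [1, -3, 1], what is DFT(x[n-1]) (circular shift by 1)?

Time shift by 1: X_shifted[k] = ω_3^(1k) · X[k]
Shifted x = [1, 1, -3]

DFT(x[n-1]) = [-1, 2.0000-3.4641i, 2.0000+3.4641i]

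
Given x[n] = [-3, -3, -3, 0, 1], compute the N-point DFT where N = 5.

X[k] = Σ(n=0 to 4) x[n] · ω_5^(nk)
where ω_5 = e^(-2πi/5)

Computing each X[k]:
X[0] = -8
X[1] = -1.1910+5.5676i
X[2] = -2.3090-0.5020i
X[3] = -2.3090+0.5020i
X[4] = -1.1910-5.5676i

X = [-8, -1.1910+5.5676i, -2.3090-0.5020i, -2.3090+0.5020i, -1.1910-5.5676i]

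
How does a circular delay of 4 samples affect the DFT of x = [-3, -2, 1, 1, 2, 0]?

Time shift by 4: X_shifted[k] = ω_6^(4k) · X[k]
Shifted x = [1, 1, 2, 0, -3, -2]

DFT(x[n-4]) = [-1, 1.0000-6.9282i, 2.0000+1.7321i, 1, 2.0000-1.7321i, 1.0000+6.9282i]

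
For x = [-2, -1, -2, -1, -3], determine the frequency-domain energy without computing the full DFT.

Parseval: Σ|x[n]|² = (1/N)Σ|X[k]|², so Σ|X[k]|² = N·Σ|x[n]|² = 5·19.0000

Σ|X[k]|² = N·Σ|x[n]|² = 5·19.0000 = 95.0000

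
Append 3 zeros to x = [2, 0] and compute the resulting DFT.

Original 2-point DFT: [2, 2]
Zero-padded 5-point DFT provides frequency interpolation.

DFT_5([x, 0, ...]) = [2, 2, 2, 2, 2]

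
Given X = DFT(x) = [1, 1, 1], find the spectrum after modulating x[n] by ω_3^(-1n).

Modulation property: DFT(ω_3^(-1n)·x[n]) = X[(k-1) mod 3], so circularly shift X by 1 positions.

X[k-1] = [1, 1, 1]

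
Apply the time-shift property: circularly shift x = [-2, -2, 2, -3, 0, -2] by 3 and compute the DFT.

Time shift by 3: X_shifted[k] = ω_6^(3k) · X[k]
Shifted x = [-3, 0, -2, -2, -2, 2]

DFT(x[n-3]) = [-7, 2.0000+1.7321i, -4.0000+1.7321i, -7, -4.0000-1.7321i, 2.0000-1.7321i]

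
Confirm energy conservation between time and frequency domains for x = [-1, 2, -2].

Time domain:
Σ|x[n]|² = |-1|² + |2|² + |-2|² = 9.0000

Frequency domain:
(1/3)Σ|X[k]|² = (1/3)(|-1|² + |-1.0000-3.4641i|² + |-1.0000+3.4641i|²) = (1/3)·27.0000 = 9.0000

Both sides agree, confirming Parseval's theorem.

Σ|x[n]|² = (1/N)Σ|X[k]|² = 9.0000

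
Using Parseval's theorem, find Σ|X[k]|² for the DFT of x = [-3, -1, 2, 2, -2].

Parseval: Σ|x[n]|² = (1/N)Σ|X[k]|², so Σ|X[k]|² = N·Σ|x[n]|² = 5·22.0000

Σ|X[k]|² = N·Σ|x[n]|² = 5·22.0000 = 110.0000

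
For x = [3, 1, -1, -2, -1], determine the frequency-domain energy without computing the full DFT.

Parseval: Σ|x[n]|² = (1/N)Σ|X[k]|², so Σ|X[k]|² = N·Σ|x[n]|² = 5·16.0000

Σ|X[k]|² = N·Σ|x[n]|² = 5·16.0000 = 80.0000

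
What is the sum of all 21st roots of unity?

Sum of all nth roots of unity equals 0 for n > 1 (geometric series with r ≠ 1).

0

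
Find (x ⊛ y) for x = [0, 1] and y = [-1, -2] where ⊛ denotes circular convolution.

(x ⊛ y)[n] = Σ(m=0 to 1) x[m] · y[(n-m) mod 2]

Computing each output sample:
(x ⊛ y)[0] = -2
(x ⊛ y)[1] = -1

x ⊛ y = [-2, -1]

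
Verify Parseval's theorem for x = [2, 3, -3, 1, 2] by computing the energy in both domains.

Time domain:
Σ|x[n]|² = |2|² + |3|² + |-3|² + |1|² + |2|² = 27.0000

Frequency domain:
(1/5)Σ|X[k]|² = (1/5)(|5|² + |5.1631+1.4001i|² + |-2.6631-4.3920i|² + |-2.6631+4.3920i|² + |5.1631-1.4001i|²) = (1/5)·135.0000 = 27.0000

Both sides agree, confirming Parseval's theorem.

Σ|x[n]|² = (1/N)Σ|X[k]|² = 27.0000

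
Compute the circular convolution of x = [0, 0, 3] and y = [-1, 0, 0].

(x ⊛ y)[n] = Σ(m=0 to 2) x[m] · y[(n-m) mod 3]

Computing each output sample:
(x ⊛ y)[0] = 0
(x ⊛ y)[1] = 0
(x ⊛ y)[2] = -3

x ⊛ y = [0, 0, -3]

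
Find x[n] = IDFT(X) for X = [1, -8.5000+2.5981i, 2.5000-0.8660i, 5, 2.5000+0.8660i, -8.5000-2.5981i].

x[n] = (1/6) Σ(k=0 to 5) X[k] · e^(2πikn/6)

Computing each x[n]:
x[0] = -1
x[1] = -3
x[2] = 1
x[3] = 3
x[4] = 3
x[5] = -2

x = [-1, -3, 1, 3, 3, -2]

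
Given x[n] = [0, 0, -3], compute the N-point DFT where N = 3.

X[k] = Σ(n=0 to 2) x[n] · ω_3^(nk)
where ω_3 = e^(-2πi/3)

Computing each X[k]:
X[0] = -3
X[1] = 1.5000-2.5981i
X[2] = 1.5000+2.5981i

X = [-3, 1.5000-2.5981i, 1.5000+2.5981i]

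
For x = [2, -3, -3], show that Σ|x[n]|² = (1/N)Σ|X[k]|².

Time domain:
Σ|x[n]|² = |2|² + |-3|² + |-3|² = 22.0000

Frequency domain:
(1/3)Σ|X[k]|² = (1/3)(|-4|² + |5|² + |5|²) = (1/3)·66.0000 = 22.0000

Both sides agree, confirming Parseval's theorem.

Σ|x[n]|² = (1/N)Σ|X[k]|² = 22.0000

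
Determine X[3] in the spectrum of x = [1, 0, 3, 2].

X[3] = Σ(n=0 to 3) x[n] · ω_4^(3n) where ω_4 = e^(-2πi/4)
= (1)·ω_4^0 + (0)·ω_4^3 + (3)·ω_4^6 + (2)·ω_4^9

X[3] = -2-2i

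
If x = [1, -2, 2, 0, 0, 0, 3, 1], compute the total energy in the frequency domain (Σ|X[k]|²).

Parseval: Σ|x[n]|² = (1/N)Σ|X[k]|², so Σ|X[k]|² = N·Σ|x[n]|² = 8·19.0000

Σ|X[k]|² = N·Σ|x[n]|² = 8·19.0000 = 152.0000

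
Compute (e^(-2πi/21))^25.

Since ω_21^21 = 1, powers reduce modulo 21.
25 mod 21 = 4
So ω_21^25 = ω_21^4 = e^(-2πi·4/21)

ω_21^25 = ω_21^4 = 0.3653-0.9309i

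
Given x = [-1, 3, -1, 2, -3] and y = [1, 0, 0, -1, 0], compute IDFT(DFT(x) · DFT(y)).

(x ⊛ y)[n] = Σ(m=0 to 4) x[m] · y[(n-m) mod 5]

Computing each output sample:
(x ⊛ y)[0] = 0
(x ⊛ y)[1] = 1
(x ⊛ y)[2] = 2
(x ⊛ y)[3] = 3
(x ⊛ y)[4] = -6

x ⊛ y = [0, 1, 2, 3, -6]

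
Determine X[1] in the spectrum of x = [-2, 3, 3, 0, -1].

X[1] = Σ(n=0 to 4) x[n] · ω_5^(1n) where ω_5 = e^(-2πi/5)
= (-2)·ω_5^0 + (3)·ω_5^1 + (3)·ω_5^2 + (0)·ω_5^3 + (-1)·ω_5^4

X[1] = -3.8090-5.5676i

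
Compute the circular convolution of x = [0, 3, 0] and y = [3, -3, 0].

(x ⊛ y)[n] = Σ(m=0 to 2) x[m] · y[(n-m) mod 3]

Computing each output sample:
(x ⊛ y)[0] = 0
(x ⊛ y)[1] = 9
(x ⊛ y)[2] = -9

x ⊛ y = [0, 9, -9]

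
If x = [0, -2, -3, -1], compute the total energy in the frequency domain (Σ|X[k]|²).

Parseval: Σ|x[n]|² = (1/N)Σ|X[k]|², so Σ|X[k]|² = N·Σ|x[n]|² = 4·14.0000

Σ|X[k]|² = N·Σ|x[n]|² = 4·14.0000 = 56.0000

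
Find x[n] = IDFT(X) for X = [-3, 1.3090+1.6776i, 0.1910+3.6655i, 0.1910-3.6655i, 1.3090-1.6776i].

x[n] = (1/5) Σ(k=0 to 4) X[k] · e^(2πikn/5)

Computing each x[n]:
x[0] = 0
x[1] = -2
x[2] = 0
x[3] = -2
x[4] = 1

x = [0, -2, 0, -2, 1]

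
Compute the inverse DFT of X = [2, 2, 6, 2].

x[n] = (1/4) Σ(k=0 to 3) X[k] · e^(2πikn/4)

Computing each x[n]:
x[0] = 3
x[1] = -1
x[2] = 1
x[3] = -1

x = [3, -1, 1, -1]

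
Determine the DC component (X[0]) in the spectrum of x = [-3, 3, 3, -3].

X[0] = Σ(n=0 to 3) x[n] · ω_4^0 = Σ x[n]
= (-3) + (3) + (3) + (-3)

X[0] = 0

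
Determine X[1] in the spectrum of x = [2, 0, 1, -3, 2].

X[1] = Σ(n=0 to 4) x[n] · ω_5^(1n) where ω_5 = e^(-2πi/5)
= (2)·ω_5^0 + (0)·ω_5^1 + (1)·ω_5^2 + (-3)·ω_5^3 + (2)·ω_5^4

X[1] = 4.2361-0.4490i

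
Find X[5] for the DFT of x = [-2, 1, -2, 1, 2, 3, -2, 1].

X[5] = Σ(n=0 to 7) x[n] · ω_8^(5n) where ω_8 = e^(-2πi/8)
= (-2)·ω_8^0 + (1)·ω_8^5 + (-2)·ω_8^10 + (1)·ω_8^15 + (2)·ω_8^20 + (3)·ω_8^25 + (-2)·ω_8^30 + (1)·ω_8^35

X[5] = -2.5858-1.4142i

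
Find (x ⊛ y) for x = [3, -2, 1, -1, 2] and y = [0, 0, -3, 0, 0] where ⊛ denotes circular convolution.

(x ⊛ y)[n] = Σ(m=0 to 4) x[m] · y[(n-m) mod 5]

Computing each output sample:
(x ⊛ y)[0] = 3
(x ⊛ y)[1] = -6
(x ⊛ y)[2] = -9
(x ⊛ y)[3] = 6
(x ⊛ y)[4] = -3

x ⊛ y = [3, -6, -9, 6, -3]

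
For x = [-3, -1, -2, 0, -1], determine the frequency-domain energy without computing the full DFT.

Parseval: Σ|x[n]|² = (1/N)Σ|X[k]|², so Σ|X[k]|² = N·Σ|x[n]|² = 5·15.0000

Σ|X[k]|² = N·Σ|x[n]|² = 5·15.0000 = 75.0000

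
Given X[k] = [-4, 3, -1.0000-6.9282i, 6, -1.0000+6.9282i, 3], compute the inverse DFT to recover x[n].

x[n] = (1/6) Σ(k=0 to 5) X[k] · e^(2πikn/6)

Computing each x[n]:
x[0] = 1
x[1] = 1
x[2] = -2
x[3] = -3
x[4] = 2
x[5] = -3

x = [1, 1, -2, -3, 2, -3]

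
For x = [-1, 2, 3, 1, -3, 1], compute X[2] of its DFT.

X[2] = Σ(n=0 to 5) x[n] · ω_6^(2n) where ω_6 = e^(-2πi/6)
= (-1)·ω_6^0 + (2)·ω_6^2 + (3)·ω_6^4 + (1)·ω_6^6 + (-3)·ω_6^8 + (1)·ω_6^10

X[2] = -1.5000+4.3301i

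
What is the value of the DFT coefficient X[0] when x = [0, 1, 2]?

X[0] = Σ(n=0 to 2) x[n] · ω_3^0 = Σ x[n]
= (0) + (1) + (2)

X[0] = 3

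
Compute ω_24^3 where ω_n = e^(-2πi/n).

ω_24^3 = e^(-2πi·3/24)
= cos(-2π·3/24) + i·sin(-2π·3/24)
= cos(-6π/24) + i·sin(-6π/24)

ω_24^3 = cos(-6π/24) + i·sin(-6π/24) = 0.7071-0.7071i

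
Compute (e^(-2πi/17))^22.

Since ω_17^17 = 1, powers reduce modulo 17.
22 mod 17 = 5
So ω_17^22 = ω_17^5 = e^(-2πi·5/17)

ω_17^22 = ω_17^5 = -0.2737-0.9618i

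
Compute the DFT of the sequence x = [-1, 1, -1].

X[k] = Σ(n=0 to 2) x[n] · ω_3^(nk)
where ω_3 = e^(-2πi/3)

Computing each X[k]:
X[0] = -1
X[1] = -1.0000-1.7321i
X[2] = -1.0000+1.7321i

X = [-1, -1.0000-1.7321i, -1.0000+1.7321i]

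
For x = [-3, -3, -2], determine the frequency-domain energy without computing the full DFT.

Parseval: Σ|x[n]|² = (1/N)Σ|X[k]|², so Σ|X[k]|² = N·Σ|x[n]|² = 3·22.0000

Σ|X[k]|² = N·Σ|x[n]|² = 3·22.0000 = 66.0000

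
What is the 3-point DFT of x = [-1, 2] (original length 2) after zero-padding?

Original 2-point DFT: [1, -3]
Zero-padded 3-point DFT provides frequency interpolation.

DFT_3([x, 0, ...]) = [1, -2.0000-1.7321i, -2.0000+1.7321i]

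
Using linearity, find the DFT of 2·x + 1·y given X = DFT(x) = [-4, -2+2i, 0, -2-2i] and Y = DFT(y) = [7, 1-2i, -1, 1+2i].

By linearity: DFT(2x + 1y) = 2·DFT(x) + 1·DFT(y)
= 2·[-4, -2+2i, 0, -2-2i] + 1·[7, 1-2i, -1, 1+2i]

Computing element-wise:
Z[0] = 2·(-4) + 1·(7) = -1
Z[1] = 2·(-2+2i) + 1·(1-2i) = -3+2i
Z[2] = 2·(0) + 1·(-1) = -1
Z[3] = 2·(-2-2i) + 1·(1+2i) = -3-2i

DFT(2x + 1y) = 2·X + 1·Y = [-1, -3+2i, -1, -3-2i]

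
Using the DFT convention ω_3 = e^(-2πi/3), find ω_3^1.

ω_3^1 = e^(-2πi·1/3)
= cos(-2π·1/3) + i·sin(-2π·1/3)
= cos(-2π/3) + i·sin(-2π/3)

ω_3^1 = cos(-2π/3) + i·sin(-2π/3) = -0.5000-0.8660i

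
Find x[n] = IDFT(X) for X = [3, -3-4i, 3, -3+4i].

x[n] = (1/4) Σ(k=0 to 3) X[k] · e^(2πikn/4)

Computing each x[n]:
x[0] = 0
x[1] = 2
x[2] = 3
x[3] = -2

x = [0, 2, 3, -2]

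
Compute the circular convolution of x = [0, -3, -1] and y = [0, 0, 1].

(x ⊛ y)[n] = Σ(m=0 to 2) x[m] · y[(n-m) mod 3]

Computing each output sample:
(x ⊛ y)[0] = -3
(x ⊛ y)[1] = -1
(x ⊛ y)[2] = 0

x ⊛ y = [-3, -1, 0]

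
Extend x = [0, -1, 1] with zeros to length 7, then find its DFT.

Original 3-point DFT: [0, 1.7321i, -1.7321i]
Zero-padded 7-point DFT provides frequency interpolation.

DFT_7([x, 0, ...]) = [0, -0.8460-0.1931i, -0.6784+1.4088i, 1.5245+1.2157i, 1.5245-1.2157i, -0.6784-1.4088i, -0.8460+0.1931i]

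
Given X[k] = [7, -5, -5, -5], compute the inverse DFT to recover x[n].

x[n] = (1/4) Σ(k=0 to 3) X[k] · e^(2πikn/4)

Computing each x[n]:
x[0] = -2
x[1] = 3
x[2] = 3
x[3] = 3

x = [-2, 3, 3, 3]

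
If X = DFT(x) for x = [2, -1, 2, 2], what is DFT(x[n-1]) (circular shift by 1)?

Time shift by 1: X_shifted[k] = ω_4^(1k) · X[k]
Shifted x = [2, 2, -1, 2]

DFT(x[n-1]) = [5, 3, -3, 3]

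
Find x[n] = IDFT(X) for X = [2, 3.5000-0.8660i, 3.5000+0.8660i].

x[n] = (1/3) Σ(k=0 to 2) X[k] · e^(2πikn/3)

Computing each x[n]:
x[0] = 3
x[1] = 0
x[2] = -1

x = [3, 0, -1]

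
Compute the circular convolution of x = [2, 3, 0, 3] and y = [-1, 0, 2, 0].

(x ⊛ y)[n] = Σ(m=0 to 3) x[m] · y[(n-m) mod 4]

Computing each output sample:
(x ⊛ y)[0] = -2
(x ⊛ y)[1] = 3
(x ⊛ y)[2] = 4
(x ⊛ y)[3] = 3

x ⊛ y = [-2, 3, 4, 3]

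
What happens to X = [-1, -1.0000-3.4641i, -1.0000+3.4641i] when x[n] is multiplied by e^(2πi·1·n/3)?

Modulation property: DFT(ω_3^(-1n)·x[n]) = X[(k-1) mod 3], so circularly shift X by 1 positions.

X[k-1] = [-1.0000+3.4641i, -1, -1.0000-3.4641i]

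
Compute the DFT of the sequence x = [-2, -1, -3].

X[k] = Σ(n=0 to 2) x[n] · ω_3^(nk)
where ω_3 = e^(-2πi/3)

Computing each X[k]:
X[0] = -6
X[1] = -1.7321i
X[2] = 1.7321i

X = [-6, -1.7321i, 1.7321i]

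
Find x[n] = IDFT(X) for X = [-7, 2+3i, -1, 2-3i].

x[n] = (1/4) Σ(k=0 to 3) X[k] · e^(2πikn/4)

Computing each x[n]:
x[0] = -1
x[1] = -3
x[2] = -3
x[3] = 0

x = [-1, -3, -3, 0]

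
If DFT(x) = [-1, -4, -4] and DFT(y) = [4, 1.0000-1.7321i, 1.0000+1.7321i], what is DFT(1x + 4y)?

By linearity: DFT(1x + 4y) = 1·DFT(x) + 4·DFT(y)
= 1·[-1, -4, -4] + 4·[4, 1.0000-1.7321i, 1.0000+1.7321i]

Computing element-wise:
Z[0] = 1·(-1) + 4·(4) = 15
Z[1] = 1·(-4) + 4·(1.0000-1.7321i) = -6.9284i
Z[2] = 1·(-4) + 4·(1.0000+1.7321i) = 6.9284i

DFT(1x + 4y) = 1·X + 4·Y = [15, -6.9284i, 6.9284i]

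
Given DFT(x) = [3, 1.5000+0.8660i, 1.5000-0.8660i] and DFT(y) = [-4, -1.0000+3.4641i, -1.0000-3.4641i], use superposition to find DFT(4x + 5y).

By linearity: DFT(4x + 5y) = 4·DFT(x) + 5·DFT(y)
= 4·[3, 1.5000+0.8660i, 1.5000-0.8660i] + 5·[-4, -1.0000+3.4641i, -1.0000-3.4641i]

Computing element-wise:
Z[0] = 4·(3) + 5·(-4) = -8
Z[1] = 4·(1.5000+0.8660i) + 5·(-1.0000+3.4641i) = 1.0000+20.7845i
Z[2] = 4·(1.5000-0.8660i) + 5·(-1.0000-3.4641i) = 1.0000-20.7845i

DFT(4x + 5y) = 4·X + 5·Y = [-8, 1.0000+20.7845i, 1.0000-20.7845i]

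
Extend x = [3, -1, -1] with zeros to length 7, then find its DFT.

Original 3-point DFT: [1, 4, 4]
Zero-padded 7-point DFT provides frequency interpolation.

DFT_7([x, 0, ...]) = [1, 2.5990+1.7568i, 4.1235+0.5410i, 3.2775-0.3479i, 3.2775+0.3479i, 4.1235-0.5410i, 2.5990-1.7568i]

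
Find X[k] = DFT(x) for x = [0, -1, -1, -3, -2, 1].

X[k] = Σ(n=0 to 5) x[n] · ω_6^(nk)
where ω_6 = e^(-2πi/6)

Computing each X[k]:
X[0] = -6
X[1] = 4.5000+0.8660i
X[2] = -1.5000+2.5981i
X[3] = 0
X[4] = -1.5000-2.5981i
X[5] = 4.5000-0.8660i

X = [-6, 4.5000+0.8660i, -1.5000+2.5981i, 0, -1.5000-2.5981i, 4.5000-0.8660i]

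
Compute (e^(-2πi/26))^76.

Since ω_26^26 = 1, powers reduce modulo 26.
76 mod 26 = 24
So ω_26^76 = ω_26^24 = e^(-2πi·24/26)

ω_26^76 = ω_26^24 = 0.8855+0.4647i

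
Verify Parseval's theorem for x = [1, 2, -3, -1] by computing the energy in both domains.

Time domain:
Σ|x[n]|² = |1|² + |2|² + |-3|² + |-1|² = 15.0000

Frequency domain:
(1/4)Σ|X[k]|² = (1/4)(|-1|² + |4-3i|² + |-3|² + |4+3i|²) = (1/4)·60.0000 = 15.0000

Both sides agree, confirming Parseval's theorem.

Σ|x[n]|² = (1/N)Σ|X[k]|² = 15.0000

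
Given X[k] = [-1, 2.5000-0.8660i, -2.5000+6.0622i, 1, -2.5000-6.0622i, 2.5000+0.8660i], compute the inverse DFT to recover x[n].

x[n] = (1/6) Σ(k=0 to 5) X[k] · e^(2πikn/6)

Computing each x[n]:
x[0] = 0
x[1] = -1
x[2] = 2
x[3] = -2
x[4] = -2
x[5] = 2

x = [0, -1, 2, -2, -2, 2]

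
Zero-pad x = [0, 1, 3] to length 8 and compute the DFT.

Original 3-point DFT: [4, -2.0000+1.7321i, -2.0000-1.7321i]
Zero-padded 8-point DFT provides frequency interpolation.

DFT_8([x, 0, ...]) = [4, 0.7071-3.7071i, -3-1i, -0.7071+2.2929i, 2, -0.7071-2.2929i, -3+1i, 0.7071+3.7071i]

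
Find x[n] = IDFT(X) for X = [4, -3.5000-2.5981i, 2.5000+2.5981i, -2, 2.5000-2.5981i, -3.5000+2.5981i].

x[n] = (1/6) Σ(k=0 to 5) X[k] · e^(2πikn/6)

Computing each x[n]:
x[0] = 0
x[1] = 0
x[2] = 2
x[3] = 3
x[4] = -1
x[5] = 0

x = [0, 0, 2, 3, -1, 0]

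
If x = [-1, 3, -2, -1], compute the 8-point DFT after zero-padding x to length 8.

Original 4-point DFT: [-1, 1-4i, -5, 1+4i]
Zero-padded 8-point DFT provides frequency interpolation.

DFT_8([x, 0, ...]) = [-1, 1.8284+0.5858i, 1-4i, -3.8284-3.4142i, -5, -3.8284+3.4142i, 1+4i, 1.8284-0.5858i]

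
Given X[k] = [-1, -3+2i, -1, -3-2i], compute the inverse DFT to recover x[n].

x[n] = (1/4) Σ(k=0 to 3) X[k] · e^(2πikn/4)

Computing each x[n]:
x[0] = -2
x[1] = -1
x[2] = 1
x[3] = 1

x = [-2, -1, 1, 1]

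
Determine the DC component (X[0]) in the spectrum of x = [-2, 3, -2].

X[0] = Σ(n=0 to 2) x[n] · ω_3^0 = Σ x[n]
= (-2) + (3) + (-2)

X[0] = -1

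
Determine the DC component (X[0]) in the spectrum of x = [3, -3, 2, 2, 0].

X[0] = Σ(n=0 to 4) x[n] · ω_5^0 = Σ x[n]
= (3) + (-3) + (2) + (2) + (0)

X[0] = 4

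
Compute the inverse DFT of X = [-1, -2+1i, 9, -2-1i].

x[n] = (1/4) Σ(k=0 to 3) X[k] · e^(2πikn/4)

Computing each x[n]:
x[0] = 1
x[1] = -3
x[2] = 3
x[3] = -2

x = [1, -3, 3, -2]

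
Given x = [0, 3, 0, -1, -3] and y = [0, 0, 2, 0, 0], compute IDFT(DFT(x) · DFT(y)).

(x ⊛ y)[n] = Σ(m=0 to 4) x[m] · y[(n-m) mod 5]

Computing each output sample:
(x ⊛ y)[0] = -2
(x ⊛ y)[1] = -6
(x ⊛ y)[2] = 0
(x ⊛ y)[3] = 6
(x ⊛ y)[4] = 0

x ⊛ y = [-2, -6, 0, 6, 0]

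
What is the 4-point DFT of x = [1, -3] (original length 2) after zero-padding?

Original 2-point DFT: [-2, 4]
Zero-padded 4-point DFT provides frequency interpolation.

DFT_4([x, 0, ...]) = [-2, 1+3i, 4, 1-3i]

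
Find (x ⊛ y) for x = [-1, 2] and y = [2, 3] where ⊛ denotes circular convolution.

(x ⊛ y)[n] = Σ(m=0 to 1) x[m] · y[(n-m) mod 2]

Computing each output sample:
(x ⊛ y)[0] = 4
(x ⊛ y)[1] = 1

x ⊛ y = [4, 1]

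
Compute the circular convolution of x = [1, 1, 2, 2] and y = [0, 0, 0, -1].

(x ⊛ y)[n] = Σ(m=0 to 3) x[m] · y[(n-m) mod 4]

Computing each output sample:
(x ⊛ y)[0] = -1
(x ⊛ y)[1] = -2
(x ⊛ y)[2] = -2
(x ⊛ y)[3] = -1

x ⊛ y = [-1, -2, -2, -1]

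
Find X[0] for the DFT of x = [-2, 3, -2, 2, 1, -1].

X[0] = Σ(n=0 to 5) x[n] · ω_6^0 = Σ x[n]
= (-2) + (3) + (-2) + (2) + (1) + (-1)

X[0] = 1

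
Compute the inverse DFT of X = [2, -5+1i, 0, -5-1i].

x[n] = (1/4) Σ(k=0 to 3) X[k] · e^(2πikn/4)

Computing each x[n]:
x[0] = -2
x[1] = 0
x[2] = 3
x[3] = 1

x = [-2, 0, 3, 1]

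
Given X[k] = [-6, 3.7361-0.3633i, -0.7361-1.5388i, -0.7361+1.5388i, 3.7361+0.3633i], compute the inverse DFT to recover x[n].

x[n] = (1/5) Σ(k=0 to 4) X[k] · e^(2πikn/5)

Computing each x[n]:
x[0] = 0
x[1] = 0
x[2] = -3
x[3] = -2
x[4] = -1

x = [0, 0, -3, -2, -1]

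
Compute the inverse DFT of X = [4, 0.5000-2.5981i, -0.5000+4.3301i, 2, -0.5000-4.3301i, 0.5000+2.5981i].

x[n] = (1/6) Σ(k=0 to 5) X[k] · e^(2πikn/6)

Computing each x[n]:
x[0] = 1
x[1] = 0
x[2] = 3
x[3] = 0
x[4] = -1
x[5] = 1

x = [1, 0, 3, 0, -1, 1]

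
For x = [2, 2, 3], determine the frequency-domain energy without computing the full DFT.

Parseval: Σ|x[n]|² = (1/N)Σ|X[k]|², so Σ|X[k]|² = N·Σ|x[n]|² = 3·17.0000

Σ|X[k]|² = N·Σ|x[n]|² = 3·17.0000 = 51.0000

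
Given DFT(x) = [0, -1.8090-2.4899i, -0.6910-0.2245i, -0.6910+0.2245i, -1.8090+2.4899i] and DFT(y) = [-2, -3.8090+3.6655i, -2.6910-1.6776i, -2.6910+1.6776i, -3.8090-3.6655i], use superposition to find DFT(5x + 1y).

By linearity: DFT(5x + 1y) = 5·DFT(x) + 1·DFT(y)
= 5·[0, -1.8090-2.4899i, -0.6910-0.2245i, -0.6910+0.2245i, -1.8090+2.4899i] + 1·[-2, -3.8090+3.6655i, -2.6910-1.6776i, -2.6910+1.6776i, -3.8090-3.6655i]

Computing element-wise:
Z[0] = 5·(0) + 1·(-2) = -2
Z[1] = 5·(-1.8090-2.4899i) + 1·(-3.8090+3.6655i) = -12.8540-8.7840i
Z[2] = 5·(-0.6910-0.2245i) + 1·(-2.6910-1.6776i) = -6.1460-2.8001i
Z[3] = 5·(-0.6910+0.2245i) + 1·(-2.6910+1.6776i) = -6.1460+2.8001i
Z[4] = 5·(-1.8090+2.4899i) + 1·(-3.8090-3.6655i) = -12.8540+8.7840i

DFT(5x + 1y) = 5·X + 1·Y = [-2, -12.8540-8.7840i, -6.1460-2.8001i, -6.1460+2.8001i, -12.8540+8.7840i]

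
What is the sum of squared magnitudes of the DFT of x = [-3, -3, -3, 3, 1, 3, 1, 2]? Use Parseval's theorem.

Parseval: Σ|x[n]|² = (1/N)Σ|X[k]|², so Σ|X[k]|² = N·Σ|x[n]|² = 8·51.0000

Σ|X[k]|² = N·Σ|x[n]|² = 8·51.0000 = 408.0000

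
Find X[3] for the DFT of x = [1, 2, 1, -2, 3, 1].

X[3] = Σ(n=0 to 5) x[n] · ω_6^(3n) where ω_6 = e^(-2πi/6)
= (1)·ω_6^0 + (2)·ω_6^3 + (1)·ω_6^6 + (-2)·ω_6^9 + (3)·ω_6^12 + (1)·ω_6^15

X[3] = 4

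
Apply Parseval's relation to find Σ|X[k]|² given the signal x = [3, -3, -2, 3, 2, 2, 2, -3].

Parseval: Σ|x[n]|² = (1/N)Σ|X[k]|², so Σ|X[k]|² = N·Σ|x[n]|² = 8·52.0000

Σ|X[k]|² = N·Σ|x[n]|² = 8·52.0000 = 416.0000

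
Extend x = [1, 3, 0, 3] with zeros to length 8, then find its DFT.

Original 4-point DFT: [7, 1, -5, 1]
Zero-padded 8-point DFT provides frequency interpolation.

DFT_8([x, 0, ...]) = [7, 1.0000-4.2426i, 1, 1.0000-4.2426i, -5, 1.0000+4.2426i, 1, 1.0000+4.2426i]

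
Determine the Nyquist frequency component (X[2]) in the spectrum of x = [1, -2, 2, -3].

X[2] = Σ(n=0 to 3) x[n] · ω_4^(2n) where ω_4 = e^(-2πi/4)
= (1)·ω_4^0 + (-2)·ω_4^2 + (2)·ω_4^4 + (-3)·ω_4^6

X[2] = 8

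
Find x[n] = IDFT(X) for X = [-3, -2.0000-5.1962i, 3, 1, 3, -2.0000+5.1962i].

x[n] = (1/6) Σ(k=0 to 5) X[k] · e^(2πikn/6)

Computing each x[n]:
x[0] = 0
x[1] = 0
x[2] = 1
x[3] = 1
x[4] = -2
x[5] = -3

x = [0, 0, 1, 1, -2, -3]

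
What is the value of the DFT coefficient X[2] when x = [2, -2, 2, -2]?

X[2] = Σ(n=0 to 3) x[n] · ω_4^(2n) where ω_4 = e^(-2πi/4)
= (2)·ω_4^0 + (-2)·ω_4^2 + (2)·ω_4^4 + (-2)·ω_4^6

X[2] = 8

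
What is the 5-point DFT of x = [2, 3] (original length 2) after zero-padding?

Original 2-point DFT: [5, -1]
Zero-padded 5-point DFT provides frequency interpolation.

DFT_5([x, 0, ...]) = [5, 2.9271-2.8532i, -0.4271-1.7634i, -0.4271+1.7634i, 2.9271+2.8532i]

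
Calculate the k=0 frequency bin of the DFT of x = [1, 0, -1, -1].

X[0] = Σ(n=0 to 3) x[n] · ω_4^0 = Σ x[n]
= (1) + (0) + (-1) + (-1)

X[0] = -1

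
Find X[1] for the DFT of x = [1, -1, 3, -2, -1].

X[1] = Σ(n=0 to 4) x[n] · ω_5^(1n) where ω_5 = e^(-2πi/5)
= (1)·ω_5^0 + (-1)·ω_5^1 + (3)·ω_5^2 + (-2)·ω_5^3 + (-1)·ω_5^4

X[1] = -0.4271-2.9389i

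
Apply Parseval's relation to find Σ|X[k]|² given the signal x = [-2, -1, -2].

Parseval: Σ|x[n]|² = (1/N)Σ|X[k]|², so Σ|X[k]|² = N·Σ|x[n]|² = 3·9.0000

Σ|X[k]|² = N·Σ|x[n]|² = 3·9.0000 = 27.0000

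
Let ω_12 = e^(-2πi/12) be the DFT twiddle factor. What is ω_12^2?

ω_12^2 = e^(-2πi·2/12)
= cos(-2π·2/12) + i·sin(-2π·2/12)
= cos(-4π/12) + i·sin(-4π/12)

ω_12^2 = cos(-4π/12) + i·sin(-4π/12) = 0.5000-0.8660i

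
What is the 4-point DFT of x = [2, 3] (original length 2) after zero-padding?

Original 2-point DFT: [5, -1]
Zero-padded 4-point DFT provides frequency interpolation.

DFT_4([x, 0, ...]) = [5, 2-3i, -1, 2+3i]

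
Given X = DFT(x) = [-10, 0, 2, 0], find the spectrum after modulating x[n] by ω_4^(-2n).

Modulation property: DFT(ω_4^(-2n)·x[n]) = X[(k-2) mod 4], so circularly shift X by 2 positions.

X[k-2] = [2, 0, -10, 0]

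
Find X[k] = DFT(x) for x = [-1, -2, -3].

X[k] = Σ(n=0 to 2) x[n] · ω_3^(nk)
where ω_3 = e^(-2πi/3)

Computing each X[k]:
X[0] = -6
X[1] = 1.5000-0.8660i
X[2] = 1.5000+0.8660i

X = [-6, 1.5000-0.8660i, 1.5000+0.8660i]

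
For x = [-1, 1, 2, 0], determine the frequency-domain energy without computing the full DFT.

Parseval: Σ|x[n]|² = (1/N)Σ|X[k]|², so Σ|X[k]|² = N·Σ|x[n]|² = 4·6.0000

Σ|X[k]|² = N·Σ|x[n]|² = 4·6.0000 = 24.0000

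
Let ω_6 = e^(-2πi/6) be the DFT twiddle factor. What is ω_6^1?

ω_6^1 = e^(-2πi·1/6)
= cos(-2π·1/6) + i·sin(-2π·1/6)
= cos(-2π/6) + i·sin(-2π/6)

ω_6^1 = cos(-2π/6) + i·sin(-2π/6) = 0.5000-0.8660i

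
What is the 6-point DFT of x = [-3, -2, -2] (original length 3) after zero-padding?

Original 3-point DFT: [-7, -1, -1]
Zero-padded 6-point DFT provides frequency interpolation.

DFT_6([x, 0, ...]) = [-7, -3.0000+3.4641i, -1, -3, -1, -3.0000-3.4641i]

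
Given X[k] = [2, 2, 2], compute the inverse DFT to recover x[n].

x[n] = (1/3) Σ(k=0 to 2) X[k] · e^(2πikn/3)

Computing each x[n]:
x[0] = 2
x[1] = 0
x[2] = 0

x = [2, 0, 0]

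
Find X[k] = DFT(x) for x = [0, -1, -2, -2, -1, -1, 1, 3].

X[k] = Σ(n=0 to 7) x[n] · ω_8^(nk)
where ω_8 = e^(-2πi/8)

Computing each X[k]:
X[0] = -3
X[1] = 4.5355+6.5355i
X[2] = 3i
X[3] = -2.5355+0.5355i
X[4] = -1
X[5] = -2.5355-0.5355i
X[6] = -3i
X[7] = 4.5355-6.5355i

X = [-3, 4.5355+6.5355i, 3i, -2.5355+0.5355i, -1, -2.5355-0.5355i, -3i, 4.5355-6.5355i]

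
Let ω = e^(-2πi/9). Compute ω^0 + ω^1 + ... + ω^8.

Sum of all nth roots of unity equals 0 for n > 1 (geometric series with r ≠ 1).

0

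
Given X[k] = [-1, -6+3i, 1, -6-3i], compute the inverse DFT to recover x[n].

x[n] = (1/4) Σ(k=0 to 3) X[k] · e^(2πikn/4)

Computing each x[n]:
x[0] = -3
x[1] = -2
x[2] = 3
x[3] = 1

x = [-3, -2, 3, 1]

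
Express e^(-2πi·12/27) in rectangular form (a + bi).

ω_27^12 = e^(-2πi·12/27)
= cos(-2π·12/27) + i·sin(-2π·12/27)
= cos(-24π/27) + i·sin(-24π/27)

ω_27^12 = cos(-24π/27) + i·sin(-24π/27) = -0.9397-0.3420i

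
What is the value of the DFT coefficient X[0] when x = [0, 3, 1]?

X[0] = Σ(n=0 to 2) x[n] · ω_3^0 = Σ x[n]
= (0) + (3) + (1)

X[0] = 4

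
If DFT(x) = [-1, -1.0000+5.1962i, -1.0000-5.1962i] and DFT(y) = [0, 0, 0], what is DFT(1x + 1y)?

By linearity: DFT(1x + 1y) = 1·DFT(x) + 1·DFT(y)
= 1·[-1, -1.0000+5.1962i, -1.0000-5.1962i] + 1·[0, 0, 0]

Computing element-wise:
Z[0] = 1·(-1) + 1·(0) = -1
Z[1] = 1·(-1.0000+5.1962i) + 1·(0) = -1.0000+5.1962i
Z[2] = 1·(-1.0000-5.1962i) + 1·(0) = -1.0000-5.1962i

DFT(1x + 1y) = 1·X + 1·Y = [-1, -1.0000+5.1962i, -1.0000-5.1962i]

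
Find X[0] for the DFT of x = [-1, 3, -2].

X[0] = Σ(n=0 to 2) x[n] · ω_3^0 = Σ x[n]
= (-1) + (3) + (-2)

X[0] = 0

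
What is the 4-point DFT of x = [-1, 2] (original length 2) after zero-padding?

Original 2-point DFT: [1, -3]
Zero-padded 4-point DFT provides frequency interpolation.

DFT_4([x, 0, ...]) = [1, -1-2i, -3, -1+2i]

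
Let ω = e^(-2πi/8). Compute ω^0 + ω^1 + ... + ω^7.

Sum of all nth roots of unity equals 0 for n > 1 (geometric series with r ≠ 1).

0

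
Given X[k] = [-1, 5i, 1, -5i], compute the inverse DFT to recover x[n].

x[n] = (1/4) Σ(k=0 to 3) X[k] · e^(2πikn/4)

Computing each x[n]:
x[0] = 0
x[1] = -3
x[2] = 0
x[3] = 2

x = [0, -3, 0, 2]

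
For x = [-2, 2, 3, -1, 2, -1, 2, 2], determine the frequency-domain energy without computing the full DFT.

Parseval: Σ|x[n]|² = (1/N)Σ|X[k]|², so Σ|X[k]|² = N·Σ|x[n]|² = 8·31.0000

Σ|X[k]|² = N·Σ|x[n]|² = 8·31.0000 = 248.0000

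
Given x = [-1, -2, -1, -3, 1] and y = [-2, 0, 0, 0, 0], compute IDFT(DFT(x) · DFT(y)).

(x ⊛ y)[n] = Σ(m=0 to 4) x[m] · y[(n-m) mod 5]

Computing each output sample:
(x ⊛ y)[0] = 2
(x ⊛ y)[1] = 4
(x ⊛ y)[2] = 2
(x ⊛ y)[3] = 6
(x ⊛ y)[4] = -2

x ⊛ y = [2, 4, 2, 6, -2]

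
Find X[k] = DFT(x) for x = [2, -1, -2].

X[k] = Σ(n=0 to 2) x[n] · ω_3^(nk)
where ω_3 = e^(-2πi/3)

Computing each X[k]:
X[0] = -1
X[1] = 3.5000-0.8660i
X[2] = 3.5000+0.8660i

X = [-1, 3.5000-0.8660i, 3.5000+0.8660i]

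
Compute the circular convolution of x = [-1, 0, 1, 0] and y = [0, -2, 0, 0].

(x ⊛ y)[n] = Σ(m=0 to 3) x[m] · y[(n-m) mod 4]

Computing each output sample:
(x ⊛ y)[0] = 0
(x ⊛ y)[1] = 2
(x ⊛ y)[2] = 0
(x ⊛ y)[3] = -2

x ⊛ y = [0, 2, 0, -2]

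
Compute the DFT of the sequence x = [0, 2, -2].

X[k] = Σ(n=0 to 2) x[n] · ω_3^(nk)
where ω_3 = e^(-2πi/3)

Computing each X[k]:
X[0] = 0
X[1] = -3.4641i
X[2] = 3.4641i

X = [0, -3.4641i, 3.4641i]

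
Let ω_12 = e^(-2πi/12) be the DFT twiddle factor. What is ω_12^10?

ω_12^10 = e^(-2πi·10/12)
= cos(-2π·10/12) + i·sin(-2π·10/12)
= cos(-20π/12) + i·sin(-20π/12)

ω_12^10 = cos(-20π/12) + i·sin(-20π/12) = 0.5000+0.8660i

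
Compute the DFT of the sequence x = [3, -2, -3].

X[k] = Σ(n=0 to 2) x[n] · ω_3^(nk)
where ω_3 = e^(-2πi/3)

Computing each X[k]:
X[0] = -2
X[1] = 5.5000-0.8660i
X[2] = 5.5000+0.8660i

X = [-2, 5.5000-0.8660i, 5.5000+0.8660i]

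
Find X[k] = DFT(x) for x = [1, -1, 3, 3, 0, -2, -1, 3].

X[k] = Σ(n=0 to 7) x[n] · ω_8^(nk)
where ω_8 = e^(-2πi/8)

Computing each X[k]:
X[0] = 6
X[1] = 1.7071-4.7071i
X[2] = -1+9i
X[3] = 0.2929+3.2929i
X[4] = 0
X[5] = 0.2929-3.2929i
X[6] = -1-9i
X[7] = 1.7071+4.7071i

X = [6, 1.7071-4.7071i, -1+9i, 0.2929+3.2929i, 0, 0.2929-3.2929i, -1-9i, 1.7071+4.7071i]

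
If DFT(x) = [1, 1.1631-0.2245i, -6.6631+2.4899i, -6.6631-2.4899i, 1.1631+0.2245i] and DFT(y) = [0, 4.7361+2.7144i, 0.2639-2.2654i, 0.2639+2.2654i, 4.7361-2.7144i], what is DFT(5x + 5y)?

By linearity: DFT(5x + 5y) = 5·DFT(x) + 5·DFT(y)
= 5·[1, 1.1631-0.2245i, -6.6631+2.4899i, -6.6631-2.4899i, 1.1631+0.2245i] + 5·[0, 4.7361+2.7144i, 0.2639-2.2654i, 0.2639+2.2654i, 4.7361-2.7144i]

Computing element-wise:
Z[0] = 5·(1) + 5·(0) = 5
Z[1] = 5·(1.1631-0.2245i) + 5·(4.7361+2.7144i) = 29.4960+12.4495i
Z[2] = 5·(-6.6631+2.4899i) + 5·(0.2639-2.2654i) = -31.9960+1.1225i
Z[3] = 5·(-6.6631-2.4899i) + 5·(0.2639+2.2654i) = -31.9960-1.1225i
Z[4] = 5·(1.1631+0.2245i) + 5·(4.7361-2.7144i) = 29.4960-12.4495i

DFT(5x + 5y) = 5·X + 5·Y = [5, 29.4960+12.4495i, -31.9960+1.1225i, -31.9960-1.1225i, 29.4960-12.4495i]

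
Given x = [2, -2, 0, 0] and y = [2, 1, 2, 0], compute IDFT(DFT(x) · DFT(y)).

(x ⊛ y)[n] = Σ(m=0 to 3) x[m] · y[(n-m) mod 4]

Computing each output sample:
(x ⊛ y)[0] = 4
(x ⊛ y)[1] = -2
(x ⊛ y)[2] = 2
(x ⊛ y)[3] = -4

x ⊛ y = [4, -2, 2, -4]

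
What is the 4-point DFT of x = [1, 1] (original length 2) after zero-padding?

Original 2-point DFT: [2, 0]
Zero-padded 4-point DFT provides frequency interpolation.

DFT_4([x, 0, ...]) = [2, 1-1i, 0, 1+1i]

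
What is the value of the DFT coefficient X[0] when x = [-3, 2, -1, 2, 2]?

X[0] = Σ(n=0 to 4) x[n] · ω_5^0 = Σ x[n]
= (-3) + (2) + (-1) + (2) + (2)

X[0] = 2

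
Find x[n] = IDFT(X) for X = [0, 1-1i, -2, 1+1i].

x[n] = (1/4) Σ(k=0 to 3) X[k] · e^(2πikn/4)

Computing each x[n]:
x[0] = 0
x[1] = 1
x[2] = -1
x[3] = 0

x = [0, 1, -1, 0]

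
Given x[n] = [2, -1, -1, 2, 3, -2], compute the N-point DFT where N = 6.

X[k] = Σ(n=0 to 5) x[n] · ω_6^(nk)
where ω_6 = e^(-2πi/6)

Computing each X[k]:
X[0] = 3
X[1] = -2.5000+2.5981i
X[2] = 4.5000-4.3301i
X[3] = 5
X[4] = 4.5000+4.3301i
X[5] = -2.5000-2.5981i

X = [3, -2.5000+2.5981i, 4.5000-4.3301i, 5, 4.5000+4.3301i, -2.5000-2.5981i]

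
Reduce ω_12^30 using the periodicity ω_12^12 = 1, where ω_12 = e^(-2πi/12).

Since ω_12^12 = 1, powers reduce modulo 12.
30 mod 12 = 6
So ω_12^30 = ω_12^6 = e^(-2πi·6/12)

ω_12^30 = ω_12^6 = -1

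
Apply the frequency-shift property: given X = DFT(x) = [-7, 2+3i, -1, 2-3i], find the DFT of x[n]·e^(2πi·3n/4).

Modulation property: DFT(ω_4^(-3n)·x[n]) = X[(k-3) mod 4], so circularly shift X by 3 positions.

X[k-3] = [2+3i, -1, 2-3i, -7]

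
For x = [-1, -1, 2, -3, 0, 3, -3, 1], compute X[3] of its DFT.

X[3] = Σ(n=0 to 7) x[n] · ω_8^(3n) where ω_8 = e^(-2πi/8)
= (-1)·ω_8^0 + (-1)·ω_8^3 + (2)·ω_8^6 + (-3)·ω_8^9 + (0)·ω_8^12 + (3)·ω_8^15 + (-3)·ω_8^18 + (1)·ω_8^21

X[3] = -1.0000+10.6569i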